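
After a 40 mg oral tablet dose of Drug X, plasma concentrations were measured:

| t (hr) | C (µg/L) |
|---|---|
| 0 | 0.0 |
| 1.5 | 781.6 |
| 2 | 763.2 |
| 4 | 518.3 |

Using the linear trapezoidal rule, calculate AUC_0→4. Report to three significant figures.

Trapezoidal AUC_0→4:
  [0→1.5]: (0.0+781.6)/2 × 1.5 = 586.2
  [1.5→2]: (781.6+763.2)/2 × 0.5 = 386.2
  [2→4]: (763.2+518.3)/2 × 2 = 1281.5
  Sum = 2253.9 µg/L·hr

AUC = 2250 µg/L·hr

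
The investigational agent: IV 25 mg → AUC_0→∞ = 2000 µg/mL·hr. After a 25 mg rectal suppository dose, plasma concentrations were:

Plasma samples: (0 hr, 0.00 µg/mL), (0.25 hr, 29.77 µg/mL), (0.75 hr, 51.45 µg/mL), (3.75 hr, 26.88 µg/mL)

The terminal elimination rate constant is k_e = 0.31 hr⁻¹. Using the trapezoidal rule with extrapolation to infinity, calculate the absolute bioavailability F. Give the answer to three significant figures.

Trapezoidal AUC_0→3.75 (rectal suppository):
  [0→0.25]: (0.00+29.77)/2 × 0.25 = 3.72125
  [0.25→0.75]: (29.77+51.45)/2 × 0.5 = 20.305
  [0.75→3.75]: (51.45+26.88)/2 × 3 = 117.495
  Sum = 141.52125 µg/mL·hr
Tail: C_last/k_e = 26.88/0.31 = 86.710
AUC_0→∞ (rectal suppository) = 141.52125 + 86.710 = 228.23125 µg/mL·hr
F = (AUC_ev/D_ev)/(AUC_iv/D_iv) = (228.23125/25)/(2000/25) = 9.12925/80 = 0.1141

F = 0.114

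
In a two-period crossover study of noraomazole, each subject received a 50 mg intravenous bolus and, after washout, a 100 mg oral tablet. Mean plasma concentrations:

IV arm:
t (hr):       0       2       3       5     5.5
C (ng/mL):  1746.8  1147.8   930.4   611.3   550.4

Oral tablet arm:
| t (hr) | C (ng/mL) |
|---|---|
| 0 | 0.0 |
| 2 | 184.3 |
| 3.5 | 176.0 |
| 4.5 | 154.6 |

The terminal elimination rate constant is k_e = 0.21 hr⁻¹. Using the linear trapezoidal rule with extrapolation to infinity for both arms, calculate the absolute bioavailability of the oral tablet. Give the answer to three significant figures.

F = 0.0808

Trapezoidal AUC_0→5.5 (IV):
  [0→2]: (1746.8+1147.8)/2 × 2 = 2894.6
  [2→3]: (1147.8+930.4)/2 × 1 = 1039.1
  [3→5]: (930.4+611.3)/2 × 2 = 1541.7
  [5→5.5]: (611.3+550.4)/2 × 0.5 = 290.425
  Sum = 5765.825 ng/mL·hr
IV tail: 550.4/0.21 = 2620.952; AUC_iv,0→∞ = 5765.825 + 2620.952 = 8386.777 ng/mL·hr
Trapezoidal AUC_0→4.5 (oral tablet):
  [0→2]: (0.0+184.3)/2 × 2 = 184.3
  [2→3.5]: (184.3+176.0)/2 × 1.5 = 270.225
  [3.5→4.5]: (176.0+154.6)/2 × 1 = 165.3
  Sum = 619.825 ng/mL·hr
oral tablet tail: 154.6/0.21 = 736.190; AUC_ev,0→∞ = 619.825 + 736.190 = 1356.015 ng/mL·hr
F = (AUC_ev/D_ev)/(AUC_iv/D_iv) = (1356.015/100)/(8386.777/50) = 13.56015/167.73554 = 0.0808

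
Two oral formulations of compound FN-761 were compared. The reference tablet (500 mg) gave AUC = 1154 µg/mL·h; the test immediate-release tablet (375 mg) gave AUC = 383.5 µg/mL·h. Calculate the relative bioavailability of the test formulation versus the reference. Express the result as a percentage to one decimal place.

F_rel = (AUC_test/D_test) / (AUC_ref/D_ref)
      = (383.5/375) / (1154/500)
      = 1.02267 / 2.308 = 0.4431 = 44.31%

F_rel = 44.3%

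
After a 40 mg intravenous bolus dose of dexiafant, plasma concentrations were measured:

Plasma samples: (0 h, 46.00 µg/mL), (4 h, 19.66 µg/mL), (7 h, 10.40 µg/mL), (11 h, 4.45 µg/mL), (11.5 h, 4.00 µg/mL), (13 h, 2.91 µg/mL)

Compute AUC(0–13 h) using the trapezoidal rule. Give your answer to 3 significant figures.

AUC = 213 µg/mL·h

Trapezoidal AUC_0→13:
  [0→4]: (46.00+19.66)/2 × 4 = 131.32
  [4→7]: (19.66+10.40)/2 × 3 = 45.09
  [7→11]: (10.40+4.45)/2 × 4 = 29.7
  [11→11.5]: (4.45+4.00)/2 × 0.5 = 2.1125
  [11.5→13]: (4.00+2.91)/2 × 1.5 = 5.1825
  Sum = 213.405 µg/mL·h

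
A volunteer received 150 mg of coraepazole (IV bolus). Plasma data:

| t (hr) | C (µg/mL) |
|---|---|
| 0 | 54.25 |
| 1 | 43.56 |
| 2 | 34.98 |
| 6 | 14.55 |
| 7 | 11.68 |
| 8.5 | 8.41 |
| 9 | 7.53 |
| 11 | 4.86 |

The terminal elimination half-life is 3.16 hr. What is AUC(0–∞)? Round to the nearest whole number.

AUC = 254 µg/mL·hr

Trapezoidal AUC_0→11:
  [0→1]: (54.25+43.56)/2 × 1 = 48.905
  [1→2]: (43.56+34.98)/2 × 1 = 39.27
  [2→6]: (34.98+14.55)/2 × 4 = 99.06
  [6→7]: (14.55+11.68)/2 × 1 = 13.115
  [7→8.5]: (11.68+8.41)/2 × 1.5 = 15.0675
  [8.5→9]: (8.41+7.53)/2 × 0.5 = 3.985
  [9→11]: (7.53+4.86)/2 × 2 = 12.39
  Sum = 231.7925 µg/mL·hr
k_e = ln2 / t½ = 0.693147 / 3.16 = 0.2194 hr^-1
Extrapolated tail: C_last / k_e = 4.86 / 0.2194 = 22.151
AUC_0→∞ = 231.7925 + 22.151 = 253.9435 µg/mL·hr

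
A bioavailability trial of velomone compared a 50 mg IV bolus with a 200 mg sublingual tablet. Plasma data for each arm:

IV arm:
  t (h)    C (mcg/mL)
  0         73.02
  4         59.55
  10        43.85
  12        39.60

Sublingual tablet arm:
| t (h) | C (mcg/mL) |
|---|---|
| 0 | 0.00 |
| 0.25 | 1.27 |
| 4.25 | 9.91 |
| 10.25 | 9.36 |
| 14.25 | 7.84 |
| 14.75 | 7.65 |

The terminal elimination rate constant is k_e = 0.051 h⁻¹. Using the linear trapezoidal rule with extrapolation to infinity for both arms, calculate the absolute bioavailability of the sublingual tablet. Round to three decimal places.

Trapezoidal AUC_0→12 (IV):
  [0→4]: (73.02+59.55)/2 × 4 = 265.14
  [4→10]: (59.55+43.85)/2 × 6 = 310.2
  [10→12]: (43.85+39.60)/2 × 2 = 83.45
  Sum = 658.79 mcg/mL·h
IV tail: 39.60/0.051 = 776.471; AUC_iv,0→∞ = 658.79 + 776.471 = 1435.261 mcg/mL·h
Trapezoidal AUC_0→14.75 (sublingual tablet):
  [0→0.25]: (0.00+1.27)/2 × 0.25 = 0.15875
  [0.25→4.25]: (1.27+9.91)/2 × 4 = 22.36
  [4.25→10.25]: (9.91+9.36)/2 × 6 = 57.81
  [10.25→14.25]: (9.36+7.84)/2 × 4 = 34.4
  [14.25→14.75]: (7.84+7.65)/2 × 0.5 = 3.8725
  Sum = 118.60125 mcg/mL·h
sublingual tablet tail: 7.65/0.051 = 150.000; AUC_ev,0→∞ = 118.60125 + 150.000 = 268.60125 mcg/mL·h
F = (AUC_ev/D_ev)/(AUC_iv/D_iv) = (268.60125/200)/(1435.261/50) = 1.34301/28.70522 = 0.0468

F = 0.047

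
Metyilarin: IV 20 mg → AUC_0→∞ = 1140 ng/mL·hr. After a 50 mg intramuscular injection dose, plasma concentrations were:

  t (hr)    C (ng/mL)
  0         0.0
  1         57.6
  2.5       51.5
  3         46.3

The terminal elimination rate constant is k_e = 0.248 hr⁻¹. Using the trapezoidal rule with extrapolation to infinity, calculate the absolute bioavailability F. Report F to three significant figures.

F = 0.113

Trapezoidal AUC_0→3 (intramuscular injection):
  [0→1]: (0.0+57.6)/2 × 1 = 28.8
  [1→2.5]: (57.6+51.5)/2 × 1.5 = 81.825
  [2.5→3]: (51.5+46.3)/2 × 0.5 = 24.45
  Sum = 135.075 ng/mL·hr
Tail: C_last/k_e = 46.3/0.248 = 186.694
AUC_0→∞ (intramuscular injection) = 135.075 + 186.694 = 321.769 ng/mL·hr
F = (AUC_ev/D_ev)/(AUC_iv/D_iv) = (321.769/50)/(1140/20) = 6.43538/57 = 0.1129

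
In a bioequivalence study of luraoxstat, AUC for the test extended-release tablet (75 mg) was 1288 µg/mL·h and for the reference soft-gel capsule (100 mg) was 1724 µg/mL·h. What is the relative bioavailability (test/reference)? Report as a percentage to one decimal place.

F_rel = (AUC_test/D_test) / (AUC_ref/D_ref)
      = (1288/75) / (1724/100)
      = 17.1733 / 17.24 = 0.9961 = 99.61%

F_rel = 99.6%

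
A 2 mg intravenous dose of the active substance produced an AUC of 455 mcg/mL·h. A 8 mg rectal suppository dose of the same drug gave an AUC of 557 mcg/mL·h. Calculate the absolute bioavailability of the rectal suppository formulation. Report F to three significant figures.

F = (AUC_ev / D_ev) / (AUC_iv / D_iv)
  = (557/8) / (455/2)
  = 69.625 / 227.5 = 0.3060

F = 0.306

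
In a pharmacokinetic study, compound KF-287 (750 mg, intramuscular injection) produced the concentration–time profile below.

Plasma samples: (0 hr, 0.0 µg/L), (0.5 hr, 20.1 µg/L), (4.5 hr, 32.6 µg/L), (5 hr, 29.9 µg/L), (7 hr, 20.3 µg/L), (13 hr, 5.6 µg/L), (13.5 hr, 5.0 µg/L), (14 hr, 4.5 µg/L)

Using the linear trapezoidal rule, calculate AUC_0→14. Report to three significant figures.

Trapezoidal AUC_0→14:
  [0→0.5]: (0.0+20.1)/2 × 0.5 = 5.025
  [0.5→4.5]: (20.1+32.6)/2 × 4 = 105.4
  [4.5→5]: (32.6+29.9)/2 × 0.5 = 15.625
  [5→7]: (29.9+20.3)/2 × 2 = 50.2
  [7→13]: (20.3+5.6)/2 × 6 = 77.7
  [13→13.5]: (5.6+5.0)/2 × 0.5 = 2.65
  [13.5→14]: (5.0+4.5)/2 × 0.5 = 2.375
  Sum = 258.975 µg/L·hr

AUC = 259 µg/L·hr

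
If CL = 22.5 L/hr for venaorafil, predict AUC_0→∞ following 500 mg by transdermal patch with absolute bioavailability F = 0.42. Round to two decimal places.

AUC = 9.33 mg/L·hr

AUC_0→∞ = F × Dose / CL
        = 0.42 × 500 / 22.5 = 9.33333 mg/L·hr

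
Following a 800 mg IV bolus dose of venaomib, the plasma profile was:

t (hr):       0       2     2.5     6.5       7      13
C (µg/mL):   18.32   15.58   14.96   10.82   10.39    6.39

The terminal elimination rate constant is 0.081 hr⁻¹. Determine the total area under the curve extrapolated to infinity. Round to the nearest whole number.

Trapezoidal AUC_0→13:
  [0→2]: (18.32+15.58)/2 × 2 = 33.9
  [2→2.5]: (15.58+14.96)/2 × 0.5 = 7.635
  [2.5→6.5]: (14.96+10.82)/2 × 4 = 51.56
  [6.5→7]: (10.82+10.39)/2 × 0.5 = 5.3025
  [7→13]: (10.39+6.39)/2 × 6 = 50.34
  Sum = 148.7375 µg/mL·hr
Extrapolated tail: C_last / k_e = 6.39 / 0.081 = 78.889
AUC_0→∞ = 148.7375 + 78.889 = 227.6265 µg/mL·hr

AUC = 228 µg/mL·hr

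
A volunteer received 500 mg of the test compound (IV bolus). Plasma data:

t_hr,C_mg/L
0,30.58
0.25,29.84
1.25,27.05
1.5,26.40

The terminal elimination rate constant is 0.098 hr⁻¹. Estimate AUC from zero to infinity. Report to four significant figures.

Trapezoidal AUC_0→1.5:
  [0→0.25]: (30.58+29.84)/2 × 0.25 = 7.5525
  [0.25→1.25]: (29.84+27.05)/2 × 1 = 28.445
  [1.25→1.5]: (27.05+26.40)/2 × 0.25 = 6.68125
  Sum = 42.67875 mg/L·hr
Extrapolated tail: C_last / k_e = 26.40 / 0.098 = 269.388
AUC_0→∞ = 42.67875 + 269.388 = 312.06675 mg/L·hr

AUC = 312.1 mg/L·hr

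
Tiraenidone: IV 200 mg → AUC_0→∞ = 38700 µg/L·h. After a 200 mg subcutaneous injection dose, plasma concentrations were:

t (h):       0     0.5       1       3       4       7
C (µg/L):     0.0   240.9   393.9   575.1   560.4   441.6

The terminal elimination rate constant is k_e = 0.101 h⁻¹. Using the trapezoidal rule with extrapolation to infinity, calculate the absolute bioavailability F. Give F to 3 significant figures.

Trapezoidal AUC_0→7 (subcutaneous injection):
  [0→0.5]: (0.0+240.9)/2 × 0.5 = 60.225
  [0.5→1]: (240.9+393.9)/2 × 0.5 = 158.7
  [1→3]: (393.9+575.1)/2 × 2 = 969.0
  [3→4]: (575.1+560.4)/2 × 1 = 567.75
  [4→7]: (560.4+441.6)/2 × 3 = 1503.0
  Sum = 3258.675 µg/L·h
Tail: C_last/k_e = 441.6/0.101 = 4372.277
AUC_0→∞ (subcutaneous injection) = 3258.675 + 4372.277 = 7630.952 µg/L·h
F = (AUC_ev/D_ev)/(AUC_iv/D_iv) = (7630.952/200)/(38700/200) = 38.15476/193.5 = 0.1972

F = 0.197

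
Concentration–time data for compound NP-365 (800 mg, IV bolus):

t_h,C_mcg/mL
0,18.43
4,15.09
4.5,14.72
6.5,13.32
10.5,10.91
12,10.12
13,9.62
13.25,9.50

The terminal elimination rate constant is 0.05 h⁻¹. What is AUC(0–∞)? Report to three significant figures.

AUC = 369 mcg/mL·h

Trapezoidal AUC_0→13.25:
  [0→4]: (18.43+15.09)/2 × 4 = 67.04
  [4→4.5]: (15.09+14.72)/2 × 0.5 = 7.4525
  [4.5→6.5]: (14.72+13.32)/2 × 2 = 28.04
  [6.5→10.5]: (13.32+10.91)/2 × 4 = 48.46
  [10.5→12]: (10.91+10.12)/2 × 1.5 = 15.7725
  [12→13]: (10.12+9.62)/2 × 1 = 9.87
  [13→13.25]: (9.62+9.50)/2 × 0.25 = 2.39
  Sum = 179.025 mcg/mL·h
Extrapolated tail: C_last / k_e = 9.50 / 0.05 = 190.000
AUC_0→∞ = 179.025 + 190.000 = 369.025 mcg/mL·h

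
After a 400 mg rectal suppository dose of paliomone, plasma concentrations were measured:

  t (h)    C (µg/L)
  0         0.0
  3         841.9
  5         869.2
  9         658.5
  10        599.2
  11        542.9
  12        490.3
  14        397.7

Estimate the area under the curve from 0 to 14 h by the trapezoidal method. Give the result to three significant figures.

AUC = 8630 µg/L·h

Trapezoidal AUC_0→14:
  [0→3]: (0.0+841.9)/2 × 3 = 1262.85
  [3→5]: (841.9+869.2)/2 × 2 = 1711.1
  [5→9]: (869.2+658.5)/2 × 4 = 3055.4
  [9→10]: (658.5+599.2)/2 × 1 = 628.85
  [10→11]: (599.2+542.9)/2 × 1 = 571.05
  [11→12]: (542.9+490.3)/2 × 1 = 516.6
  [12→14]: (490.3+397.7)/2 × 2 = 888.0
  Sum = 8633.85 µg/L·h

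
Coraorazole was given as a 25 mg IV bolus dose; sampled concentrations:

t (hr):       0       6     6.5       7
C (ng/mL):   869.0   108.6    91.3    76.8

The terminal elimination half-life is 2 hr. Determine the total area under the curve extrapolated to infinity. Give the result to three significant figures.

AUC = 3250 ng/mL·hr

Trapezoidal AUC_0→7:
  [0→6]: (869.0+108.6)/2 × 6 = 2932.8
  [6→6.5]: (108.6+91.3)/2 × 0.5 = 49.975
  [6.5→7]: (91.3+76.8)/2 × 0.5 = 42.025
  Sum = 3024.8 ng/mL·hr
k_e = ln2 / t½ = 0.693147 / 2 = 0.3466 hr^-1
Extrapolated tail: C_last / k_e = 76.8 / 0.3466 = 221.581
AUC_0→∞ = 3024.8 + 221.581 = 3246.381 ng/mL·hr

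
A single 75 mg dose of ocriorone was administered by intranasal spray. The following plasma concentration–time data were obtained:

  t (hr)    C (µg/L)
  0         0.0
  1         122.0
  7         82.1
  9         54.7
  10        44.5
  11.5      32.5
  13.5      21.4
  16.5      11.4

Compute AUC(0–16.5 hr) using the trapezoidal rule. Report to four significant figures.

AUC = 1021 µg/L·hr

Trapezoidal AUC_0→16.5:
  [0→1]: (0.0+122.0)/2 × 1 = 61.0
  [1→7]: (122.0+82.1)/2 × 6 = 612.3
  [7→9]: (82.1+54.7)/2 × 2 = 136.8
  [9→10]: (54.7+44.5)/2 × 1 = 49.6
  [10→11.5]: (44.5+32.5)/2 × 1.5 = 57.75
  [11.5→13.5]: (32.5+21.4)/2 × 2 = 53.9
  [13.5→16.5]: (21.4+11.4)/2 × 3 = 49.2
  Sum = 1020.55 µg/L·hr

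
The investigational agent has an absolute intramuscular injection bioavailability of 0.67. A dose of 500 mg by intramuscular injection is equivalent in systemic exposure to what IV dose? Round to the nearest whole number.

D_iv = 335 mg

Systemic exposure from an extravascular dose = F × D_ev, so the equivalent IV dose is F × D_ev.
D_iv = F × D_ev = 0.67 × 500 = 335 mg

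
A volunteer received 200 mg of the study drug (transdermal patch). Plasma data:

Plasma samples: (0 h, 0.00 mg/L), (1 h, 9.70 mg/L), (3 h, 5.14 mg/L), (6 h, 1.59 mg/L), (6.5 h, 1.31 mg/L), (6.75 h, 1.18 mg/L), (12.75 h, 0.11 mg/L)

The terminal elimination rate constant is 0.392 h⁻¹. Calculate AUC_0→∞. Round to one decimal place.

AUC = 35.0 mg/L·h

Trapezoidal AUC_0→12.75:
  [0→1]: (0.00+9.70)/2 × 1 = 4.85
  [1→3]: (9.70+5.14)/2 × 2 = 14.84
  [3→6]: (5.14+1.59)/2 × 3 = 10.095
  [6→6.5]: (1.59+1.31)/2 × 0.5 = 0.725
  [6.5→6.75]: (1.31+1.18)/2 × 0.25 = 0.31125
  [6.75→12.75]: (1.18+0.11)/2 × 6 = 3.87
  Sum = 34.69125 mg/L·h
Extrapolated tail: C_last / k_e = 0.11 / 0.392 = 0.281
AUC_0→∞ = 34.69125 + 0.281 = 34.97225 mg/L·h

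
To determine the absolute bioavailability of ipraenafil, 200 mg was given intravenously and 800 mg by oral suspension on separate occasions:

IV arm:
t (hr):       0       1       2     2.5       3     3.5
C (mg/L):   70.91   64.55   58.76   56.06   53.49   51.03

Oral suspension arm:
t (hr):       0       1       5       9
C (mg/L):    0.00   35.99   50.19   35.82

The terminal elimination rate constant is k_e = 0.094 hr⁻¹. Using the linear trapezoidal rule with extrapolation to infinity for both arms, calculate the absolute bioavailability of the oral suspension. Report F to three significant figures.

F = 0.246

Trapezoidal AUC_0→3.5 (IV):
  [0→1]: (70.91+64.55)/2 × 1 = 67.73
  [1→2]: (64.55+58.76)/2 × 1 = 61.655
  [2→2.5]: (58.76+56.06)/2 × 0.5 = 28.705
  [2.5→3]: (56.06+53.49)/2 × 0.5 = 27.3875
  [3→3.5]: (53.49+51.03)/2 × 0.5 = 26.13
  Sum = 211.6075 mg/L·hr
IV tail: 51.03/0.094 = 542.872; AUC_iv,0→∞ = 211.6075 + 542.872 = 754.4795 mg/L·hr
Trapezoidal AUC_0→9 (oral suspension):
  [0→1]: (0.00+35.99)/2 × 1 = 17.995
  [1→5]: (35.99+50.19)/2 × 4 = 172.36
  [5→9]: (50.19+35.82)/2 × 4 = 172.02
  Sum = 362.375 mg/L·hr
oral suspension tail: 35.82/0.094 = 381.064; AUC_ev,0→∞ = 362.375 + 381.064 = 743.439 mg/L·hr
F = (AUC_ev/D_ev)/(AUC_iv/D_iv) = (743.439/800)/(754.4795/200) = 0.92929875/3.7723975 = 0.2463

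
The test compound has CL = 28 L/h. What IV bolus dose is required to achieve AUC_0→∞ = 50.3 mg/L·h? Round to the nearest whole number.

Dose_iv = CL × AUC_0→∞
     = 28 × 50.3 = 1408.4 mg

Dose = 1408 mg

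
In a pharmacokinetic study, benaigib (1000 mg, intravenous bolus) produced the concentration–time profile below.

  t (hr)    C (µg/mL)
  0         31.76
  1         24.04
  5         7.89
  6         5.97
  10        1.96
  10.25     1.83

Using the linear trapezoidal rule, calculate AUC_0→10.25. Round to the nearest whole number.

AUC = 115 µg/mL·hr

Trapezoidal AUC_0→10.25:
  [0→1]: (31.76+24.04)/2 × 1 = 27.9
  [1→5]: (24.04+7.89)/2 × 4 = 63.86
  [5→6]: (7.89+5.97)/2 × 1 = 6.93
  [6→10]: (5.97+1.96)/2 × 4 = 15.86
  [10→10.25]: (1.96+1.83)/2 × 0.25 = 0.47375
  Sum = 115.02375 µg/mL·hr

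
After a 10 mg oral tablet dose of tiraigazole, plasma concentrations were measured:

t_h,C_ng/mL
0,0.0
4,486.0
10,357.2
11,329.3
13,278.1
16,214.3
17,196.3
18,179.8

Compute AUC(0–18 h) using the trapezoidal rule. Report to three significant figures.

Trapezoidal AUC_0→18:
  [0→4]: (0.0+486.0)/2 × 4 = 972.0
  [4→10]: (486.0+357.2)/2 × 6 = 2529.6
  [10→11]: (357.2+329.3)/2 × 1 = 343.25
  [11→13]: (329.3+278.1)/2 × 2 = 607.4
  [13→16]: (278.1+214.3)/2 × 3 = 738.6
  [16→17]: (214.3+196.3)/2 × 1 = 205.3
  [17→18]: (196.3+179.8)/2 × 1 = 188.05
  Sum = 5584.2 ng/mL·h

AUC = 5580 ng/mL·h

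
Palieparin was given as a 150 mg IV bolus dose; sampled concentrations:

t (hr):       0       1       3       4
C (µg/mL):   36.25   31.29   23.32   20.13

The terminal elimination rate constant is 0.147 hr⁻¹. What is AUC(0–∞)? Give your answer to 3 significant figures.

Trapezoidal AUC_0→4:
  [0→1]: (36.25+31.29)/2 × 1 = 33.77
  [1→3]: (31.29+23.32)/2 × 2 = 54.61
  [3→4]: (23.32+20.13)/2 × 1 = 21.725
  Sum = 110.105 µg/mL·hr
Extrapolated tail: C_last / k_e = 20.13 / 0.147 = 136.939
AUC_0→∞ = 110.105 + 136.939 = 247.044 µg/mL·hr

AUC = 247 µg/mL·hr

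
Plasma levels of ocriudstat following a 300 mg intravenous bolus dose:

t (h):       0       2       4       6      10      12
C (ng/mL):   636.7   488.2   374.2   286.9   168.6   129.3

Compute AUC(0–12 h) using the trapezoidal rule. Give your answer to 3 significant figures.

AUC = 3860 ng/mL·h

Trapezoidal AUC_0→12:
  [0→2]: (636.7+488.2)/2 × 2 = 1124.9
  [2→4]: (488.2+374.2)/2 × 2 = 862.4
  [4→6]: (374.2+286.9)/2 × 2 = 661.1
  [6→10]: (286.9+168.6)/2 × 4 = 911.0
  [10→12]: (168.6+129.3)/2 × 2 = 297.9
  Sum = 3857.3 ng/mL·h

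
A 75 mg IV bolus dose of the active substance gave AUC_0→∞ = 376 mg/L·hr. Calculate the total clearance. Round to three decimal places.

CL = 0.199 L/hr

CL = Dose_iv / AUC_0→∞
   = 75 / 376 = 0.199468 L/hr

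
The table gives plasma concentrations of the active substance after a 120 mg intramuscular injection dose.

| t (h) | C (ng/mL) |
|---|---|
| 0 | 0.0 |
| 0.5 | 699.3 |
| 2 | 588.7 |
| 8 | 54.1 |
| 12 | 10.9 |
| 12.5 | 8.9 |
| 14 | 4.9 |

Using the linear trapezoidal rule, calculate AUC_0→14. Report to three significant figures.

AUC = 3210 ng/mL·h

Trapezoidal AUC_0→14:
  [0→0.5]: (0.0+699.3)/2 × 0.5 = 174.825
  [0.5→2]: (699.3+588.7)/2 × 1.5 = 966.0
  [2→8]: (588.7+54.1)/2 × 6 = 1928.4
  [8→12]: (54.1+10.9)/2 × 4 = 130.0
  [12→12.5]: (10.9+8.9)/2 × 0.5 = 4.95
  [12.5→14]: (8.9+4.9)/2 × 1.5 = 10.35
  Sum = 3214.525 ng/mL·h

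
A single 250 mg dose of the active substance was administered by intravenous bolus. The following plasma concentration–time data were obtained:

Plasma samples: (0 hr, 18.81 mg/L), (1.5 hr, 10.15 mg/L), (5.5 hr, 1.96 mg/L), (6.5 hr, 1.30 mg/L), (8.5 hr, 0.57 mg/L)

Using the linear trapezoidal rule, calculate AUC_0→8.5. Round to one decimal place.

AUC = 49.4 mg/L·hr

Trapezoidal AUC_0→8.5:
  [0→1.5]: (18.81+10.15)/2 × 1.5 = 21.72
  [1.5→5.5]: (10.15+1.96)/2 × 4 = 24.22
  [5.5→6.5]: (1.96+1.30)/2 × 1 = 1.63
  [6.5→8.5]: (1.30+0.57)/2 × 2 = 1.87
  Sum = 49.44 mg/L·hr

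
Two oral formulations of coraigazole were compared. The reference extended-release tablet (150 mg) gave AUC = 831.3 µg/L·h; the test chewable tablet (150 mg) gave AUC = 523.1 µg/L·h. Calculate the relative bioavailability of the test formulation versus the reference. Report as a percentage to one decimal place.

F_rel = (AUC_test/D_test) / (AUC_ref/D_ref)
      = (523.1/150) / (831.3/150)
      = 3.48733 / 5.542 = 0.6293 = 62.93%

F_rel = 62.9%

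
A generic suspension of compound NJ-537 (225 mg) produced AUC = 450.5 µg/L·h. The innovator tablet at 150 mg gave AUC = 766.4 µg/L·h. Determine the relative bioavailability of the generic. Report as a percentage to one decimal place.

F_rel = 39.2%

F_rel = (AUC_test/D_test) / (AUC_ref/D_ref)
      = (450.5/225) / (766.4/150)
      = 2.00222 / 5.10933 = 0.3919 = 39.19%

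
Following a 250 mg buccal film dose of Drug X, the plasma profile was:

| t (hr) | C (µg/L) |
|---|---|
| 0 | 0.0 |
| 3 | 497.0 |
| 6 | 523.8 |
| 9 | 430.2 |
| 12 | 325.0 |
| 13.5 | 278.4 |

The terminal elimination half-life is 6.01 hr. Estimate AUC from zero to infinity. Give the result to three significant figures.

Trapezoidal AUC_0→13.5:
  [0→3]: (0.0+497.0)/2 × 3 = 745.5
  [3→6]: (497.0+523.8)/2 × 3 = 1531.2
  [6→9]: (523.8+430.2)/2 × 3 = 1431.0
  [9→12]: (430.2+325.0)/2 × 3 = 1132.8
  [12→13.5]: (325.0+278.4)/2 × 1.5 = 452.55
  Sum = 5293.05 µg/L·hr
k_e = ln2 / t½ = 0.693147 / 6.01 = 0.1153 hr^-1
Extrapolated tail: C_last / k_e = 278.4 / 0.1153 = 2414.571
AUC_0→∞ = 5293.05 + 2414.571 = 7707.621 µg/L·hr

AUC = 7710 µg/L·hr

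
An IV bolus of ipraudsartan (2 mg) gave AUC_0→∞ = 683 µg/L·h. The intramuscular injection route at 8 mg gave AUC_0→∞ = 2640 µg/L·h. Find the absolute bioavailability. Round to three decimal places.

F = 0.966

F = (AUC_ev / D_ev) / (AUC_iv / D_iv)
  = (2640/8) / (683/2)
  = 330 / 341.5 = 0.9663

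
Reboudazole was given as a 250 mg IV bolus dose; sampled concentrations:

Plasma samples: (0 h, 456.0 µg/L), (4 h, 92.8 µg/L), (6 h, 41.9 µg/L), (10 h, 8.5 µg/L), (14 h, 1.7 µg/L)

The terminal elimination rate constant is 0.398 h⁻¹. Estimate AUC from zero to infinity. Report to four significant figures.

Trapezoidal AUC_0→14:
  [0→4]: (456.0+92.8)/2 × 4 = 1097.6
  [4→6]: (92.8+41.9)/2 × 2 = 134.7
  [6→10]: (41.9+8.5)/2 × 4 = 100.8
  [10→14]: (8.5+1.7)/2 × 4 = 20.4
  Sum = 1353.5 µg/L·h
Extrapolated tail: C_last / k_e = 1.7 / 0.398 = 4.271
AUC_0→∞ = 1353.5 + 4.271 = 1357.771 µg/L·h

AUC = 1358 µg/L·h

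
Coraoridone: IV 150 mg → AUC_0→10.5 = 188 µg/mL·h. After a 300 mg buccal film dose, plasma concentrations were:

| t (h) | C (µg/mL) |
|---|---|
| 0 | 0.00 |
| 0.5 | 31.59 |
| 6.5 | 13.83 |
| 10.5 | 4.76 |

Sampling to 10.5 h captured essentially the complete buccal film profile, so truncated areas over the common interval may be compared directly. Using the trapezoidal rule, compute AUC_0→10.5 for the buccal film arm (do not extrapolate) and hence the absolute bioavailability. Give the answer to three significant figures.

F = 0.482

Trapezoidal AUC_0→10.5 (buccal film):
  [0→0.5]: (0.00+31.59)/2 × 0.5 = 7.8975
  [0.5→6.5]: (31.59+13.83)/2 × 6 = 136.26
  [6.5→10.5]: (13.83+4.76)/2 × 4 = 37.18
  Sum = 181.3375 µg/mL·h
F = (AUC_ev/D_ev)/(AUC_iv/D_iv) = (181.3375/300)/(188/150) = 0.604458/1.25333 = 0.4823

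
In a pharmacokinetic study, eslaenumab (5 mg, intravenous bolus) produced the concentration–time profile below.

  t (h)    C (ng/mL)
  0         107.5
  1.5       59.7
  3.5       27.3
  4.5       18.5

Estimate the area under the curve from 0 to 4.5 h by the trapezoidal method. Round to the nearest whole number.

AUC = 235 ng/mL·h

Trapezoidal AUC_0→4.5:
  [0→1.5]: (107.5+59.7)/2 × 1.5 = 125.4
  [1.5→3.5]: (59.7+27.3)/2 × 2 = 87.0
  [3.5→4.5]: (27.3+18.5)/2 × 1 = 22.9
  Sum = 235.3 ng/mL·h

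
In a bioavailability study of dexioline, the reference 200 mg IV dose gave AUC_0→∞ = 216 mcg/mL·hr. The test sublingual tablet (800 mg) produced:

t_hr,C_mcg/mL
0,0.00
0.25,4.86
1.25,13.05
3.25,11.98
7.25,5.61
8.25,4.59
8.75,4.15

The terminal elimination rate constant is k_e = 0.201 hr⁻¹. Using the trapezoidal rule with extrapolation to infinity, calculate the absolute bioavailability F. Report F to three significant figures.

Trapezoidal AUC_0→8.75 (sublingual tablet):
  [0→0.25]: (0.00+4.86)/2 × 0.25 = 0.6075
  [0.25→1.25]: (4.86+13.05)/2 × 1 = 8.955
  [1.25→3.25]: (13.05+11.98)/2 × 2 = 25.03
  [3.25→7.25]: (11.98+5.61)/2 × 4 = 35.18
  [7.25→8.25]: (5.61+4.59)/2 × 1 = 5.1
  [8.25→8.75]: (4.59+4.15)/2 × 0.5 = 2.185
  Sum = 77.0575 mcg/mL·hr
Tail: C_last/k_e = 4.15/0.201 = 20.647
AUC_0→∞ (sublingual tablet) = 77.0575 + 20.647 = 97.7045 mcg/mL·hr
F = (AUC_ev/D_ev)/(AUC_iv/D_iv) = (97.7045/800)/(216/200) = 0.122131/1.08 = 0.1131

F = 0.113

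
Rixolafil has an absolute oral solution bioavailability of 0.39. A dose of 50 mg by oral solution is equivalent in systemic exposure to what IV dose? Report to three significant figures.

Systemic exposure from an extravascular dose = F × D_ev, so the equivalent IV dose is F × D_ev.
D_iv = F × D_ev = 0.39 × 50 = 19.5 mg

D_iv = 19.5 mg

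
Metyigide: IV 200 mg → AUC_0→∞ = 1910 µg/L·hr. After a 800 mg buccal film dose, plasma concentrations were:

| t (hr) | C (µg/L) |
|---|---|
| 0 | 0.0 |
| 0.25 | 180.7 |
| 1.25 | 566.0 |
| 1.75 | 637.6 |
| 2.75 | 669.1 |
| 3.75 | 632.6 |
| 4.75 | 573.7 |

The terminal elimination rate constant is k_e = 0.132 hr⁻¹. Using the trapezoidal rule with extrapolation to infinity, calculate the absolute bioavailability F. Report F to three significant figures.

F = 0.910

Trapezoidal AUC_0→4.75 (buccal film):
  [0→0.25]: (0.0+180.7)/2 × 0.25 = 22.5875
  [0.25→1.25]: (180.7+566.0)/2 × 1 = 373.35
  [1.25→1.75]: (566.0+637.6)/2 × 0.5 = 300.9
  [1.75→2.75]: (637.6+669.1)/2 × 1 = 653.35
  [2.75→3.75]: (669.1+632.6)/2 × 1 = 650.85
  [3.75→4.75]: (632.6+573.7)/2 × 1 = 603.15
  Sum = 2604.1875 µg/L·hr
Tail: C_last/k_e = 573.7/0.132 = 4346.212
AUC_0→∞ (buccal film) = 2604.1875 + 4346.212 = 6950.3995 µg/L·hr
F = (AUC_ev/D_ev)/(AUC_iv/D_iv) = (6950.3995/800)/(1910/200) = 8.688/9.55 = 0.9097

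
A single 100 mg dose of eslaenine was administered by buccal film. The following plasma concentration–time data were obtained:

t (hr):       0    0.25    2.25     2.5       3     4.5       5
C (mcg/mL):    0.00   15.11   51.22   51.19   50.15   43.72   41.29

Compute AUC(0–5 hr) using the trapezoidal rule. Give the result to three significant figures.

Trapezoidal AUC_0→5:
  [0→0.25]: (0.00+15.11)/2 × 0.25 = 1.88875
  [0.25→2.25]: (15.11+51.22)/2 × 2 = 66.33
  [2.25→2.5]: (51.22+51.19)/2 × 0.25 = 12.80125
  [2.5→3]: (51.19+50.15)/2 × 0.5 = 25.335
  [3→4.5]: (50.15+43.72)/2 × 1.5 = 70.4025
  [4.5→5]: (43.72+41.29)/2 × 0.5 = 21.2525
  Sum = 198.01 mcg/mL·hr

AUC = 198 mcg/mL·hr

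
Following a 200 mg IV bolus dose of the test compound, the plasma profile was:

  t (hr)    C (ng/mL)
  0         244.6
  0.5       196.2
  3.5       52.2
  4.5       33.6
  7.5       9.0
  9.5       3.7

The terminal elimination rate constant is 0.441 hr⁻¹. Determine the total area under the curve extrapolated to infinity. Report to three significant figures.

Trapezoidal AUC_0→9.5:
  [0→0.5]: (244.6+196.2)/2 × 0.5 = 110.2
  [0.5→3.5]: (196.2+52.2)/2 × 3 = 372.6
  [3.5→4.5]: (52.2+33.6)/2 × 1 = 42.9
  [4.5→7.5]: (33.6+9.0)/2 × 3 = 63.9
  [7.5→9.5]: (9.0+3.7)/2 × 2 = 12.7
  Sum = 602.3 ng/mL·hr
Extrapolated tail: C_last / k_e = 3.7 / 0.441 = 8.390
AUC_0→∞ = 602.3 + 8.390 = 610.69 ng/mL·hr

AUC = 611 ng/mL·hr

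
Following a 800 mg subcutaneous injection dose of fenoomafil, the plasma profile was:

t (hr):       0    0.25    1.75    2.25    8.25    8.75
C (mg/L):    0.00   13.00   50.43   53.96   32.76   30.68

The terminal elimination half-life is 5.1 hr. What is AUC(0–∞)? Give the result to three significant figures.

Trapezoidal AUC_0→8.75:
  [0→0.25]: (0.00+13.00)/2 × 0.25 = 1.625
  [0.25→1.75]: (13.00+50.43)/2 × 1.5 = 47.5725
  [1.75→2.25]: (50.43+53.96)/2 × 0.5 = 26.0975
  [2.25→8.25]: (53.96+32.76)/2 × 6 = 260.16
  [8.25→8.75]: (32.76+30.68)/2 × 0.5 = 15.86
  Sum = 351.315 mg/L·hr
k_e = ln2 / t½ = 0.693147 / 5.1 = 0.1359 hr^-1
Extrapolated tail: C_last / k_e = 30.68 / 0.1359 = 225.754
AUC_0→∞ = 351.315 + 225.754 = 577.069 mg/L·hr

AUC = 577 mg/L·hr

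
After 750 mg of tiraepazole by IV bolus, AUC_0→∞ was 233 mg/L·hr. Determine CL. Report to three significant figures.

CL = 3.22 L/hr

CL = Dose_iv / AUC_0→∞
   = 750 / 233 = 3.21888 L/hr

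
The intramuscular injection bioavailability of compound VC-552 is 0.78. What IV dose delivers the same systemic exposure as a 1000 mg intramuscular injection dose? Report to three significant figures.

D_iv = 780 mg

Systemic exposure from an extravascular dose = F × D_ev, so the equivalent IV dose is F × D_ev.
D_iv = F × D_ev = 0.78 × 1000 = 780 mg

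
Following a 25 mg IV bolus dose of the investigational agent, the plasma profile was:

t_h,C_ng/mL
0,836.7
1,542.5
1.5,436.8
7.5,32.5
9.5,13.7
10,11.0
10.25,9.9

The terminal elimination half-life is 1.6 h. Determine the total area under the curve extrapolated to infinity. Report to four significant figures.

AUC = 2420 ng/mL·h

Trapezoidal AUC_0→10.25:
  [0→1]: (836.7+542.5)/2 × 1 = 689.6
  [1→1.5]: (542.5+436.8)/2 × 0.5 = 244.825
  [1.5→7.5]: (436.8+32.5)/2 × 6 = 1407.9
  [7.5→9.5]: (32.5+13.7)/2 × 2 = 46.2
  [9.5→10]: (13.7+11.0)/2 × 0.5 = 6.175
  [10→10.25]: (11.0+9.9)/2 × 0.25 = 2.6125
  Sum = 2397.3125 ng/mL·h
k_e = ln2 / t½ = 0.693147 / 1.6 = 0.4332 h^-1
Extrapolated tail: C_last / k_e = 9.9 / 0.4332 = 22.853
AUC_0→∞ = 2397.3125 + 22.853 = 2420.1655 ng/mL·h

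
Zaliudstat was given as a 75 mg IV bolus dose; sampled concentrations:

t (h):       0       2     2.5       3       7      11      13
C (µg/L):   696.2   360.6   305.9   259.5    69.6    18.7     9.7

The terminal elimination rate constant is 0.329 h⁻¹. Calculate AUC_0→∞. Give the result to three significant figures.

Trapezoidal AUC_0→13:
  [0→2]: (696.2+360.6)/2 × 2 = 1056.8
  [2→2.5]: (360.6+305.9)/2 × 0.5 = 166.625
  [2.5→3]: (305.9+259.5)/2 × 0.5 = 141.35
  [3→7]: (259.5+69.6)/2 × 4 = 658.2
  [7→11]: (69.6+18.7)/2 × 4 = 176.6
  [11→13]: (18.7+9.7)/2 × 2 = 28.4
  Sum = 2227.975 µg/L·h
Extrapolated tail: C_last / k_e = 9.7 / 0.329 = 29.483
AUC_0→∞ = 2227.975 + 29.483 = 2257.458 µg/L·h

AUC = 2260 µg/L·h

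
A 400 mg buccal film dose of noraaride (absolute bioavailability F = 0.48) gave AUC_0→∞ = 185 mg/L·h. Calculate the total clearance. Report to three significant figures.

CL = F × Dose / AUC_0→∞
   = 0.48 × 400 / 185 = 1.03784 L/h

CL = 1.04 L/h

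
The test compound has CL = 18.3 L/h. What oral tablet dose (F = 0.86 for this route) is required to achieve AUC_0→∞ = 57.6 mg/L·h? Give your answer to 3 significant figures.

Dose = 1230 mg

Dose = CL × AUC_0→∞ / F
     = 18.3 × 57.6 / 0.86 = 1225.67 mg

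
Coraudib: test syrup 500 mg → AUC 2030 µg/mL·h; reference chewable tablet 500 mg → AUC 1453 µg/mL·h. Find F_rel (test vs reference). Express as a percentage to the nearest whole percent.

F_rel = 140%

F_rel = (AUC_test/D_test) / (AUC_ref/D_ref)
      = (2030/500) / (1453/500)
      = 4.06 / 2.906 = 1.3971 = 139.71%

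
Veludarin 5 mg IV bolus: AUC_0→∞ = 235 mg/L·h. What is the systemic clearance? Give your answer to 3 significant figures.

CL = 0.0213 L/h

CL = Dose_iv / AUC_0→∞
   = 5 / 235 = 0.0212766 L/h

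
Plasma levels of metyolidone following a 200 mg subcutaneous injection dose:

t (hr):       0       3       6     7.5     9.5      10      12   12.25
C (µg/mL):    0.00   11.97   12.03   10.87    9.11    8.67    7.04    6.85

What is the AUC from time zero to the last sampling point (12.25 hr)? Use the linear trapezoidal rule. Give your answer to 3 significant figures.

AUC = 113 µg/mL·hr

Trapezoidal AUC_0→12.25:
  [0→3]: (0.00+11.97)/2 × 3 = 17.955
  [3→6]: (11.97+12.03)/2 × 3 = 36.0
  [6→7.5]: (12.03+10.87)/2 × 1.5 = 17.175
  [7.5→9.5]: (10.87+9.11)/2 × 2 = 19.98
  [9.5→10]: (9.11+8.67)/2 × 0.5 = 4.445
  [10→12]: (8.67+7.04)/2 × 2 = 15.71
  [12→12.25]: (7.04+6.85)/2 × 0.25 = 1.73625
  Sum = 113.00125 µg/mL·hr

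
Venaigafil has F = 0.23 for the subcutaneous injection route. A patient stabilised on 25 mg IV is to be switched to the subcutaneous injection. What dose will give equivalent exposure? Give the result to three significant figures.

For equal systemic exposure: F × D_ev = D_iv
D_ev = D_iv / F = 25 / 0.23 = 108.696 mg

D_subcutaneous = 109 mg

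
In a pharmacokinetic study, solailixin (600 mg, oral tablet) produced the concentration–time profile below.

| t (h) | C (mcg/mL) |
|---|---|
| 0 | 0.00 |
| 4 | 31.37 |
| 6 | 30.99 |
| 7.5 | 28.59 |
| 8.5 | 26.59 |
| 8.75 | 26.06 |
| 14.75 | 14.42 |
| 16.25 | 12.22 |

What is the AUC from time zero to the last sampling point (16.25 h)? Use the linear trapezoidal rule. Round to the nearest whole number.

Trapezoidal AUC_0→16.25:
  [0→4]: (0.00+31.37)/2 × 4 = 62.74
  [4→6]: (31.37+30.99)/2 × 2 = 62.36
  [6→7.5]: (30.99+28.59)/2 × 1.5 = 44.685
  [7.5→8.5]: (28.59+26.59)/2 × 1 = 27.59
  [8.5→8.75]: (26.59+26.06)/2 × 0.25 = 6.58125
  [8.75→14.75]: (26.06+14.42)/2 × 6 = 121.44
  [14.75→16.25]: (14.42+12.22)/2 × 1.5 = 19.98
  Sum = 345.37625 mcg/mL·h

AUC = 345 mcg/mL·h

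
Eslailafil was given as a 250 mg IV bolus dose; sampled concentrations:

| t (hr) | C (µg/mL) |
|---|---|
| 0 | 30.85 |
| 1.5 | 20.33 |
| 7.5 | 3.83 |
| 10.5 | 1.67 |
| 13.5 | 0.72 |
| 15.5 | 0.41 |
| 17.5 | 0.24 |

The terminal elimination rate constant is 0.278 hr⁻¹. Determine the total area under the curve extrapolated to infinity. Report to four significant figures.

AUC = 125.3 µg/mL·hr

Trapezoidal AUC_0→17.5:
  [0→1.5]: (30.85+20.33)/2 × 1.5 = 38.385
  [1.5→7.5]: (20.33+3.83)/2 × 6 = 72.48
  [7.5→10.5]: (3.83+1.67)/2 × 3 = 8.25
  [10.5→13.5]: (1.67+0.72)/2 × 3 = 3.585
  [13.5→15.5]: (0.72+0.41)/2 × 2 = 1.13
  [15.5→17.5]: (0.41+0.24)/2 × 2 = 0.65
  Sum = 124.48 µg/mL·hr
Extrapolated tail: C_last / k_e = 0.24 / 0.278 = 0.863
AUC_0→∞ = 124.48 + 0.863 = 125.343 µg/mL·hr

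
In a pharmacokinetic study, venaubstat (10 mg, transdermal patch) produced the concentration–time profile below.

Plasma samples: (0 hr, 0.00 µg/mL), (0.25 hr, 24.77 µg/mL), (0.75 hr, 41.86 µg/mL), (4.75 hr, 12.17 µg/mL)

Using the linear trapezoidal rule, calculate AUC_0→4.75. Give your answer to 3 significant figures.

Trapezoidal AUC_0→4.75:
  [0→0.25]: (0.00+24.77)/2 × 0.25 = 3.09625
  [0.25→0.75]: (24.77+41.86)/2 × 0.5 = 16.6575
  [0.75→4.75]: (41.86+12.17)/2 × 4 = 108.06
  Sum = 127.81375 µg/mL·hr

AUC = 128 µg/mL·hr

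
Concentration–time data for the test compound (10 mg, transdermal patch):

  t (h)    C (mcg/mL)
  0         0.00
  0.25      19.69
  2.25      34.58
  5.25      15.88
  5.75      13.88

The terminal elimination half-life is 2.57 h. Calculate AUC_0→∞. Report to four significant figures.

AUC = 191.3 mcg/mL·h

Trapezoidal AUC_0→5.75:
  [0→0.25]: (0.00+19.69)/2 × 0.25 = 2.46125
  [0.25→2.25]: (19.69+34.58)/2 × 2 = 54.27
  [2.25→5.25]: (34.58+15.88)/2 × 3 = 75.69
  [5.25→5.75]: (15.88+13.88)/2 × 0.5 = 7.44
  Sum = 139.86125 mcg/mL·h
k_e = ln2 / t½ = 0.693147 / 2.57 = 0.2697 h^-1
Extrapolated tail: C_last / k_e = 13.88 / 0.2697 = 51.465
AUC_0→∞ = 139.86125 + 51.465 = 191.32625 mcg/mL·h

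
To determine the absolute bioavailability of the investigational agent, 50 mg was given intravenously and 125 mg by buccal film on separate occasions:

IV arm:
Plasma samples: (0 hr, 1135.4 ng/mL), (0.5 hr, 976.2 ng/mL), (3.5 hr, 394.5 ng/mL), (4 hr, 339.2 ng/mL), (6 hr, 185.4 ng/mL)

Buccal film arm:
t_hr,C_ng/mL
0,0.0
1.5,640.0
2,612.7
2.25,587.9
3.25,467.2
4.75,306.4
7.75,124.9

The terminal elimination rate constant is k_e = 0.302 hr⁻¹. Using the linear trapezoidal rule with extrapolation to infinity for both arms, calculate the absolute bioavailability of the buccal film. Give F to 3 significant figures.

Trapezoidal AUC_0→6 (IV):
  [0→0.5]: (1135.4+976.2)/2 × 0.5 = 527.9
  [0.5→3.5]: (976.2+394.5)/2 × 3 = 2056.05
  [3.5→4]: (394.5+339.2)/2 × 0.5 = 183.425
  [4→6]: (339.2+185.4)/2 × 2 = 524.6
  Sum = 3291.975 ng/mL·hr
IV tail: 185.4/0.302 = 613.907; AUC_iv,0→∞ = 3291.975 + 613.907 = 3905.882 ng/mL·hr
Trapezoidal AUC_0→7.75 (buccal film):
  [0→1.5]: (0.0+640.0)/2 × 1.5 = 480.0
  [1.5→2]: (640.0+612.7)/2 × 0.5 = 313.175
  [2→2.25]: (612.7+587.9)/2 × 0.25 = 150.075
  [2.25→3.25]: (587.9+467.2)/2 × 1 = 527.55
  [3.25→4.75]: (467.2+306.4)/2 × 1.5 = 580.2
  [4.75→7.75]: (306.4+124.9)/2 × 3 = 646.95
  Sum = 2697.95 ng/mL·hr
buccal film tail: 124.9/0.302 = 413.576; AUC_ev,0→∞ = 2697.95 + 413.576 = 3111.526 ng/mL·hr
F = (AUC_ev/D_ev)/(AUC_iv/D_iv) = (3111.526/125)/(3905.882/50) = 24.892208/78.11764 = 0.3187

F = 0.319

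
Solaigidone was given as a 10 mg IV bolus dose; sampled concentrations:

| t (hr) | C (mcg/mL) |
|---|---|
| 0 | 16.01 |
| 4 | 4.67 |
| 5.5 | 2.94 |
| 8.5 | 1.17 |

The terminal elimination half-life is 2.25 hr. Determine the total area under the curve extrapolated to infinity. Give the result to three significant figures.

Trapezoidal AUC_0→8.5:
  [0→4]: (16.01+4.67)/2 × 4 = 41.36
  [4→5.5]: (4.67+2.94)/2 × 1.5 = 5.7075
  [5.5→8.5]: (2.94+1.17)/2 × 3 = 6.165
  Sum = 53.2325 mcg/mL·hr
k_e = ln2 / t½ = 0.693147 / 2.25 = 0.3081 hr^-1
Extrapolated tail: C_last / k_e = 1.17 / 0.3081 = 3.797
AUC_0→∞ = 53.2325 + 3.797 = 57.0295 mcg/mL·hr

AUC = 57.0 mcg/mL·hr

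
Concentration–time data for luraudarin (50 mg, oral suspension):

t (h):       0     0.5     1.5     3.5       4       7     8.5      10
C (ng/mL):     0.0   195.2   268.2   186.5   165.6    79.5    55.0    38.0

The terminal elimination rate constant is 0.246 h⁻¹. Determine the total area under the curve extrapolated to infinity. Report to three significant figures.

AUC = 1520 ng/mL·h

Trapezoidal AUC_0→10:
  [0→0.5]: (0.0+195.2)/2 × 0.5 = 48.8
  [0.5→1.5]: (195.2+268.2)/2 × 1 = 231.7
  [1.5→3.5]: (268.2+186.5)/2 × 2 = 454.7
  [3.5→4]: (186.5+165.6)/2 × 0.5 = 88.025
  [4→7]: (165.6+79.5)/2 × 3 = 367.65
  [7→8.5]: (79.5+55.0)/2 × 1.5 = 100.875
  [8.5→10]: (55.0+38.0)/2 × 1.5 = 69.75
  Sum = 1361.5 ng/mL·h
Extrapolated tail: C_last / k_e = 38.0 / 0.246 = 154.472
AUC_0→∞ = 1361.5 + 154.472 = 1515.972 ng/mL·h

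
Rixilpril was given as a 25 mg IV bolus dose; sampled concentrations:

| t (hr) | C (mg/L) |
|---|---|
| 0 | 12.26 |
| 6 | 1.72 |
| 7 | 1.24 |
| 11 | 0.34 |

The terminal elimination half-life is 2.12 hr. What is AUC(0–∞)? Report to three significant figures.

AUC = 47.6 mg/L·hr

Trapezoidal AUC_0→11:
  [0→6]: (12.26+1.72)/2 × 6 = 41.94
  [6→7]: (1.72+1.24)/2 × 1 = 1.48
  [7→11]: (1.24+0.34)/2 × 4 = 3.16
  Sum = 46.58 mg/L·hr
k_e = ln2 / t½ = 0.693147 / 2.12 = 0.3270 hr^-1
Extrapolated tail: C_last / k_e = 0.34 / 0.327 = 1.040
AUC_0→∞ = 46.58 + 1.040 = 47.62 mg/L·hr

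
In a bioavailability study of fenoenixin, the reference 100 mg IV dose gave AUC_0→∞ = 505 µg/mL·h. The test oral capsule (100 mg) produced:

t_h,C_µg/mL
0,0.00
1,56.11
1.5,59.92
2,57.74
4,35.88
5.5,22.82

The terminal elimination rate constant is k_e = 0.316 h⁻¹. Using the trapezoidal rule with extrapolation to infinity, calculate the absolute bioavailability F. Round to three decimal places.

Trapezoidal AUC_0→5.5 (oral capsule):
  [0→1]: (0.00+56.11)/2 × 1 = 28.055
  [1→1.5]: (56.11+59.92)/2 × 0.5 = 29.0075
  [1.5→2]: (59.92+57.74)/2 × 0.5 = 29.415
  [2→4]: (57.74+35.88)/2 × 2 = 93.62
  [4→5.5]: (35.88+22.82)/2 × 1.5 = 44.025
  Sum = 224.1225 µg/mL·h
Tail: C_last/k_e = 22.82/0.316 = 72.215
AUC_0→∞ (oral capsule) = 224.1225 + 72.215 = 296.3375 µg/mL·h
F = (AUC_ev/D_ev)/(AUC_iv/D_iv) = (296.3375/100)/(505/100) = 2.963375/5.05 = 0.5868

F = 0.587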